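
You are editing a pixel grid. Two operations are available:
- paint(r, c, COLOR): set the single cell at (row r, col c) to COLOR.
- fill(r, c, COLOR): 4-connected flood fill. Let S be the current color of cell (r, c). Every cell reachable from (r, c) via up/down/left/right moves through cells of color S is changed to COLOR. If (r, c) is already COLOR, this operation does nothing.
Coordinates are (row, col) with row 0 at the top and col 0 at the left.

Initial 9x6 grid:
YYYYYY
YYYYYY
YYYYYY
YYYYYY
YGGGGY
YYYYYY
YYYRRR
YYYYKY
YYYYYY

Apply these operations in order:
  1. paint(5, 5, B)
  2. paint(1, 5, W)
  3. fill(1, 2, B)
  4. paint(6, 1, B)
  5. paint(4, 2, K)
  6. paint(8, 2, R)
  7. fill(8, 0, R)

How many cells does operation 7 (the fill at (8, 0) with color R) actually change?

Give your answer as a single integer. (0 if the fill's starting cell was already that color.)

After op 1 paint(5,5,B):
YYYYYY
YYYYYY
YYYYYY
YYYYYY
YGGGGY
YYYYYB
YYYRRR
YYYYKY
YYYYYY
After op 2 paint(1,5,W):
YYYYYY
YYYYYW
YYYYYY
YYYYYY
YGGGGY
YYYYYB
YYYRRR
YYYYKY
YYYYYY
After op 3 fill(1,2,B) [44 cells changed]:
BBBBBB
BBBBBW
BBBBBB
BBBBBB
BGGGGB
BBBBBB
BBBRRR
BBBBKB
BBBBBB
After op 4 paint(6,1,B):
BBBBBB
BBBBBW
BBBBBB
BBBBBB
BGGGGB
BBBBBB
BBBRRR
BBBBKB
BBBBBB
After op 5 paint(4,2,K):
BBBBBB
BBBBBW
BBBBBB
BBBBBB
BGKGGB
BBBBBB
BBBRRR
BBBBKB
BBBBBB
After op 6 paint(8,2,R):
BBBBBB
BBBBBW
BBBBBB
BBBBBB
BGKGGB
BBBBBB
BBBRRR
BBBBKB
BBRBBB
After op 7 fill(8,0,R) [44 cells changed]:
RRRRRR
RRRRRW
RRRRRR
RRRRRR
RGKGGR
RRRRRR
RRRRRR
RRRRKR
RRRRRR

Answer: 44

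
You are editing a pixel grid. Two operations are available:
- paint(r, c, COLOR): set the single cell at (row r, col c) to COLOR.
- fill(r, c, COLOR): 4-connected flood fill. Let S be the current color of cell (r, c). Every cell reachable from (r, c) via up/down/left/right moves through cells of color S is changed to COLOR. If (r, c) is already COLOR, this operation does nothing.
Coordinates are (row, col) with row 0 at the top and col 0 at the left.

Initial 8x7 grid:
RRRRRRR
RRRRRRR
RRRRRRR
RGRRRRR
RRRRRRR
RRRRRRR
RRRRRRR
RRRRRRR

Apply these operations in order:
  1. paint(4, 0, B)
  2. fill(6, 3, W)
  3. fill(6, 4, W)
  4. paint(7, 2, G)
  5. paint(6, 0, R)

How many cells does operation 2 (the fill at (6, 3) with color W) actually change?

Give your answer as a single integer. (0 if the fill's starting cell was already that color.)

After op 1 paint(4,0,B):
RRRRRRR
RRRRRRR
RRRRRRR
RGRRRRR
BRRRRRR
RRRRRRR
RRRRRRR
RRRRRRR
After op 2 fill(6,3,W) [54 cells changed]:
WWWWWWW
WWWWWWW
WWWWWWW
WGWWWWW
BWWWWWW
WWWWWWW
WWWWWWW
WWWWWWW

Answer: 54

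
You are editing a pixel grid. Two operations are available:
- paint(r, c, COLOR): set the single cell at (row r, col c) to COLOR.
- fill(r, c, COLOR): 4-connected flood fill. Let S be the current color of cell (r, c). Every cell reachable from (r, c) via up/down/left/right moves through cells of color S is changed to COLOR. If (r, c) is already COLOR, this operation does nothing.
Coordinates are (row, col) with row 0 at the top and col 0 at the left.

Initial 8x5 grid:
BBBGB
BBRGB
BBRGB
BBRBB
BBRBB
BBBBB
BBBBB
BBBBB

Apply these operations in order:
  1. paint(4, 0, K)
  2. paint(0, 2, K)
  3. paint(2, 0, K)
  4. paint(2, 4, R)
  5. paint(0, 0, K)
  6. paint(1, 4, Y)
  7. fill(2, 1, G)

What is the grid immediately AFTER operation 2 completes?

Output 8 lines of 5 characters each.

After op 1 paint(4,0,K):
BBBGB
BBRGB
BBRGB
BBRBB
KBRBB
BBBBB
BBBBB
BBBBB
After op 2 paint(0,2,K):
BBKGB
BBRGB
BBRGB
BBRBB
KBRBB
BBBBB
BBBBB
BBBBB

Answer: BBKGB
BBRGB
BBRGB
BBRBB
KBRBB
BBBBB
BBBBB
BBBBB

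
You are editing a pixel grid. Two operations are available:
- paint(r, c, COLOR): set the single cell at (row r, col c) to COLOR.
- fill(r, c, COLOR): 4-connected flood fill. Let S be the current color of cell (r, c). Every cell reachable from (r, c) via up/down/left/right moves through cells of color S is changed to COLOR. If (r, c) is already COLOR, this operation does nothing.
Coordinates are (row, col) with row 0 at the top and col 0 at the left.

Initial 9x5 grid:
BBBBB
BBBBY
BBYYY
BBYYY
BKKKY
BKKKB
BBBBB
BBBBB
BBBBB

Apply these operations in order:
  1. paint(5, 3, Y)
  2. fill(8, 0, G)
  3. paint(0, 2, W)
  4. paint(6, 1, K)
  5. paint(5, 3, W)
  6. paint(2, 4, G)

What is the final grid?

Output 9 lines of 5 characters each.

After op 1 paint(5,3,Y):
BBBBB
BBBBY
BBYYY
BBYYY
BKKKY
BKKYB
BBBBB
BBBBB
BBBBB
After op 2 fill(8,0,G) [31 cells changed]:
GGGGG
GGGGY
GGYYY
GGYYY
GKKKY
GKKYG
GGGGG
GGGGG
GGGGG
After op 3 paint(0,2,W):
GGWGG
GGGGY
GGYYY
GGYYY
GKKKY
GKKYG
GGGGG
GGGGG
GGGGG
After op 4 paint(6,1,K):
GGWGG
GGGGY
GGYYY
GGYYY
GKKKY
GKKYG
GKGGG
GGGGG
GGGGG
After op 5 paint(5,3,W):
GGWGG
GGGGY
GGYYY
GGYYY
GKKKY
GKKWG
GKGGG
GGGGG
GGGGG
After op 6 paint(2,4,G):
GGWGG
GGGGY
GGYYG
GGYYY
GKKKY
GKKWG
GKGGG
GGGGG
GGGGG

Answer: GGWGG
GGGGY
GGYYG
GGYYY
GKKKY
GKKWG
GKGGG
GGGGG
GGGGG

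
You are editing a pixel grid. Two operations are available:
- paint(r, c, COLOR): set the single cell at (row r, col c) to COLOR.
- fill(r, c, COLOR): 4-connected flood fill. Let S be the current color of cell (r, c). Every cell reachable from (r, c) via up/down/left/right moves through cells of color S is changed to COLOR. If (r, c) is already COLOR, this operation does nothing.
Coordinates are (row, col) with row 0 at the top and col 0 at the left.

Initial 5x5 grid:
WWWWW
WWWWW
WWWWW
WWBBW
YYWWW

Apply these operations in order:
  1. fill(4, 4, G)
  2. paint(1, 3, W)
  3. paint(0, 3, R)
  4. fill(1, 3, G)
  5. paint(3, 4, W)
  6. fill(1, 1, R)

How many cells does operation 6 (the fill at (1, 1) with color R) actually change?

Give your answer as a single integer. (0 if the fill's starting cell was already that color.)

After op 1 fill(4,4,G) [21 cells changed]:
GGGGG
GGGGG
GGGGG
GGBBG
YYGGG
After op 2 paint(1,3,W):
GGGGG
GGGWG
GGGGG
GGBBG
YYGGG
After op 3 paint(0,3,R):
GGGRG
GGGWG
GGGGG
GGBBG
YYGGG
After op 4 fill(1,3,G) [1 cells changed]:
GGGRG
GGGGG
GGGGG
GGBBG
YYGGG
After op 5 paint(3,4,W):
GGGRG
GGGGG
GGGGG
GGBBW
YYGGG
After op 6 fill(1,1,R) [16 cells changed]:
RRRRR
RRRRR
RRRRR
RRBBW
YYGGG

Answer: 16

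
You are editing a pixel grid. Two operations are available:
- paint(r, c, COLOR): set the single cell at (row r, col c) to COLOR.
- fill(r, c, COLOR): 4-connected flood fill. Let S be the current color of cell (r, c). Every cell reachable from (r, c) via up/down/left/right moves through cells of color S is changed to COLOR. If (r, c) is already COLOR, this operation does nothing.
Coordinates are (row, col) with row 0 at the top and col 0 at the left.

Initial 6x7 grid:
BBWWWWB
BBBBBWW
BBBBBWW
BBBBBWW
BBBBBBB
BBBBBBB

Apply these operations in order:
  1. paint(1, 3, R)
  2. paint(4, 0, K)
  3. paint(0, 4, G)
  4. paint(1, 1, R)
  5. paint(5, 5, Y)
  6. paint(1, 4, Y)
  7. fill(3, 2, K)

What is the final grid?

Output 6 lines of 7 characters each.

Answer: KKWWGWB
KRKRYWW
KKKKKWW
KKKKKWW
KKKKKKK
KKKKKYK

Derivation:
After op 1 paint(1,3,R):
BBWWWWB
BBBRBWW
BBBBBWW
BBBBBWW
BBBBBBB
BBBBBBB
After op 2 paint(4,0,K):
BBWWWWB
BBBRBWW
BBBBBWW
BBBBBWW
KBBBBBB
BBBBBBB
After op 3 paint(0,4,G):
BBWWGWB
BBBRBWW
BBBBBWW
BBBBBWW
KBBBBBB
BBBBBBB
After op 4 paint(1,1,R):
BBWWGWB
BRBRBWW
BBBBBWW
BBBBBWW
KBBBBBB
BBBBBBB
After op 5 paint(5,5,Y):
BBWWGWB
BRBRBWW
BBBBBWW
BBBBBWW
KBBBBBB
BBBBBYB
After op 6 paint(1,4,Y):
BBWWGWB
BRBRYWW
BBBBBWW
BBBBBWW
KBBBBBB
BBBBBYB
After op 7 fill(3,2,K) [26 cells changed]:
KKWWGWB
KRKRYWW
KKKKKWW
KKKKKWW
KKKKKKK
KKKKKYK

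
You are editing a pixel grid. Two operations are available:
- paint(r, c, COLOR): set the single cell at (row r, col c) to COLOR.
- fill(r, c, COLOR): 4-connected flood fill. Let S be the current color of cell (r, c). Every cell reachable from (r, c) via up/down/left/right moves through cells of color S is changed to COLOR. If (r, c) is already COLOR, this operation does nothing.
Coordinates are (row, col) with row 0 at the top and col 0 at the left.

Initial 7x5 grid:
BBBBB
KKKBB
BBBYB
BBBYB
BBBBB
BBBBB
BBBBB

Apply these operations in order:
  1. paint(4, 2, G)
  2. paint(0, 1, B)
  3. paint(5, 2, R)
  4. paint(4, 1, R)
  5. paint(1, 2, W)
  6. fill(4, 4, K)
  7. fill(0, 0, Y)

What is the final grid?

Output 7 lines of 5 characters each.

After op 1 paint(4,2,G):
BBBBB
KKKBB
BBBYB
BBBYB
BBGBB
BBBBB
BBBBB
After op 2 paint(0,1,B):
BBBBB
KKKBB
BBBYB
BBBYB
BBGBB
BBBBB
BBBBB
After op 3 paint(5,2,R):
BBBBB
KKKBB
BBBYB
BBBYB
BBGBB
BBRBB
BBBBB
After op 4 paint(4,1,R):
BBBBB
KKKBB
BBBYB
BBBYB
BRGBB
BBRBB
BBBBB
After op 5 paint(1,2,W):
BBBBB
KKWBB
BBBYB
BBBYB
BRGBB
BBRBB
BBBBB
After op 6 fill(4,4,K) [27 cells changed]:
KKKKK
KKWKK
KKKYK
KKKYK
KRGKK
KKRKK
KKKKK
After op 7 fill(0,0,Y) [29 cells changed]:
YYYYY
YYWYY
YYYYY
YYYYY
YRGYY
YYRYY
YYYYY

Answer: YYYYY
YYWYY
YYYYY
YYYYY
YRGYY
YYRYY
YYYYY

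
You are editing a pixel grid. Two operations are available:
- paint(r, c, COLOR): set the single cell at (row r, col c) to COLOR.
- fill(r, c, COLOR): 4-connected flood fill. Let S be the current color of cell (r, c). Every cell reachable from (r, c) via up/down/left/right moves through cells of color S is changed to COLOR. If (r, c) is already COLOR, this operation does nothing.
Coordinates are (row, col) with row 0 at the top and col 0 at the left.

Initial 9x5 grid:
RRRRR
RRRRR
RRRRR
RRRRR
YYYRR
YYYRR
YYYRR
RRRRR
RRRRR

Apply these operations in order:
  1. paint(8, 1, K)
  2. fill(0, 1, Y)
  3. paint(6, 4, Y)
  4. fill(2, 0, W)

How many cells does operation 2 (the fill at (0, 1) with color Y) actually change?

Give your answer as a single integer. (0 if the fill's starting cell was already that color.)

Answer: 35

Derivation:
After op 1 paint(8,1,K):
RRRRR
RRRRR
RRRRR
RRRRR
YYYRR
YYYRR
YYYRR
RRRRR
RKRRR
After op 2 fill(0,1,Y) [35 cells changed]:
YYYYY
YYYYY
YYYYY
YYYYY
YYYYY
YYYYY
YYYYY
YYYYY
YKYYY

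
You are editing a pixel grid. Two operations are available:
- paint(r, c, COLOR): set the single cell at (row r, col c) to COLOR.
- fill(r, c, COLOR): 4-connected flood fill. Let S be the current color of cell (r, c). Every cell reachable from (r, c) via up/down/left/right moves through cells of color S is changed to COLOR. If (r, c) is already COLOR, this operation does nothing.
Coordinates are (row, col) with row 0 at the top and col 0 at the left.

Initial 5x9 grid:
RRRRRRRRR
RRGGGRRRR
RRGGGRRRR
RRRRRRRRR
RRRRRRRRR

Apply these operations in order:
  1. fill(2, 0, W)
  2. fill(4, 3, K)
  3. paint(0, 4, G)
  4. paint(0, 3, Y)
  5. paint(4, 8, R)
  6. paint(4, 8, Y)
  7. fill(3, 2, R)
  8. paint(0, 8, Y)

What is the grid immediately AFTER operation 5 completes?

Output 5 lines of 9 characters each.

Answer: KKKYGKKKK
KKGGGKKKK
KKGGGKKKK
KKKKKKKKK
KKKKKKKKR

Derivation:
After op 1 fill(2,0,W) [39 cells changed]:
WWWWWWWWW
WWGGGWWWW
WWGGGWWWW
WWWWWWWWW
WWWWWWWWW
After op 2 fill(4,3,K) [39 cells changed]:
KKKKKKKKK
KKGGGKKKK
KKGGGKKKK
KKKKKKKKK
KKKKKKKKK
After op 3 paint(0,4,G):
KKKKGKKKK
KKGGGKKKK
KKGGGKKKK
KKKKKKKKK
KKKKKKKKK
After op 4 paint(0,3,Y):
KKKYGKKKK
KKGGGKKKK
KKGGGKKKK
KKKKKKKKK
KKKKKKKKK
After op 5 paint(4,8,R):
KKKYGKKKK
KKGGGKKKK
KKGGGKKKK
KKKKKKKKK
KKKKKKKKR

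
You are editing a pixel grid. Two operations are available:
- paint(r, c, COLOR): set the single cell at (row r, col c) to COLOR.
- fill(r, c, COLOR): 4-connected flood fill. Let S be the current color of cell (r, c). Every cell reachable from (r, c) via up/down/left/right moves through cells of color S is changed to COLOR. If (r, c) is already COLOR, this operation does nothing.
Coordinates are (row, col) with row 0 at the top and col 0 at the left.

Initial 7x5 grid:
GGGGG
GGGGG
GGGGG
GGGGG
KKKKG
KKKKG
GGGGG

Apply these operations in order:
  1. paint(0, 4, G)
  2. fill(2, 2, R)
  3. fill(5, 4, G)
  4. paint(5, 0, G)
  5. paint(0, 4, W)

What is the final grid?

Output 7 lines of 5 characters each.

Answer: GGGGW
GGGGG
GGGGG
GGGGG
KKKKG
GKKKG
GGGGG

Derivation:
After op 1 paint(0,4,G):
GGGGG
GGGGG
GGGGG
GGGGG
KKKKG
KKKKG
GGGGG
After op 2 fill(2,2,R) [27 cells changed]:
RRRRR
RRRRR
RRRRR
RRRRR
KKKKR
KKKKR
RRRRR
After op 3 fill(5,4,G) [27 cells changed]:
GGGGG
GGGGG
GGGGG
GGGGG
KKKKG
KKKKG
GGGGG
After op 4 paint(5,0,G):
GGGGG
GGGGG
GGGGG
GGGGG
KKKKG
GKKKG
GGGGG
After op 5 paint(0,4,W):
GGGGW
GGGGG
GGGGG
GGGGG
KKKKG
GKKKG
GGGGG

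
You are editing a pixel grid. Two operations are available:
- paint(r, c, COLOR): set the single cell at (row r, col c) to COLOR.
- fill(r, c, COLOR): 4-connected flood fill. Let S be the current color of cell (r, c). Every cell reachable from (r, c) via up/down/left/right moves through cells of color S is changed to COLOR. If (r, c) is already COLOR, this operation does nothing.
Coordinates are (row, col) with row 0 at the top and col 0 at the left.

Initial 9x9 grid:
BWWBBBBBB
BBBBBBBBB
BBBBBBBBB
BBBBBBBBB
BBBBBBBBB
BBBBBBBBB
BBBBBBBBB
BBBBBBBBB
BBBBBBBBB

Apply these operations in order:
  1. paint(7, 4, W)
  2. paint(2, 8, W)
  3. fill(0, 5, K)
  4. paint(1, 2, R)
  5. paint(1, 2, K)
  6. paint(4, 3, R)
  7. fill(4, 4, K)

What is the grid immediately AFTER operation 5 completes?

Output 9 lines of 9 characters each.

Answer: KWWKKKKKK
KKKKKKKKK
KKKKKKKKW
KKKKKKKKK
KKKKKKKKK
KKKKKKKKK
KKKKKKKKK
KKKKWKKKK
KKKKKKKKK

Derivation:
After op 1 paint(7,4,W):
BWWBBBBBB
BBBBBBBBB
BBBBBBBBB
BBBBBBBBB
BBBBBBBBB
BBBBBBBBB
BBBBBBBBB
BBBBWBBBB
BBBBBBBBB
After op 2 paint(2,8,W):
BWWBBBBBB
BBBBBBBBB
BBBBBBBBW
BBBBBBBBB
BBBBBBBBB
BBBBBBBBB
BBBBBBBBB
BBBBWBBBB
BBBBBBBBB
After op 3 fill(0,5,K) [77 cells changed]:
KWWKKKKKK
KKKKKKKKK
KKKKKKKKW
KKKKKKKKK
KKKKKKKKK
KKKKKKKKK
KKKKKKKKK
KKKKWKKKK
KKKKKKKKK
After op 4 paint(1,2,R):
KWWKKKKKK
KKRKKKKKK
KKKKKKKKW
KKKKKKKKK
KKKKKKKKK
KKKKKKKKK
KKKKKKKKK
KKKKWKKKK
KKKKKKKKK
After op 5 paint(1,2,K):
KWWKKKKKK
KKKKKKKKK
KKKKKKKKW
KKKKKKKKK
KKKKKKKKK
KKKKKKKKK
KKKKKKKKK
KKKKWKKKK
KKKKKKKKK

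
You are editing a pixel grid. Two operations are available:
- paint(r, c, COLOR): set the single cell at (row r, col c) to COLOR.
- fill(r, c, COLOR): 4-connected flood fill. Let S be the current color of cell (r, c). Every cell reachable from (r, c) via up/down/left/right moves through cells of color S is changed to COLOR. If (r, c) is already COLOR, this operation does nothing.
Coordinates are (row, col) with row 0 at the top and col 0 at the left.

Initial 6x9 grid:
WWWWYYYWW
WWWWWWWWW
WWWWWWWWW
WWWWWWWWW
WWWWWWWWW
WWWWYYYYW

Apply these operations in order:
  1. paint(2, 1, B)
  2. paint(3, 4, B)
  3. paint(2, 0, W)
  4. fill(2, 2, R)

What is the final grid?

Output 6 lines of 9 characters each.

After op 1 paint(2,1,B):
WWWWYYYWW
WWWWWWWWW
WBWWWWWWW
WWWWWWWWW
WWWWWWWWW
WWWWYYYYW
After op 2 paint(3,4,B):
WWWWYYYWW
WWWWWWWWW
WBWWWWWWW
WWWWBWWWW
WWWWWWWWW
WWWWYYYYW
After op 3 paint(2,0,W):
WWWWYYYWW
WWWWWWWWW
WBWWWWWWW
WWWWBWWWW
WWWWWWWWW
WWWWYYYYW
After op 4 fill(2,2,R) [45 cells changed]:
RRRRYYYRR
RRRRRRRRR
RBRRRRRRR
RRRRBRRRR
RRRRRRRRR
RRRRYYYYR

Answer: RRRRYYYRR
RRRRRRRRR
RBRRRRRRR
RRRRBRRRR
RRRRRRRRR
RRRRYYYYR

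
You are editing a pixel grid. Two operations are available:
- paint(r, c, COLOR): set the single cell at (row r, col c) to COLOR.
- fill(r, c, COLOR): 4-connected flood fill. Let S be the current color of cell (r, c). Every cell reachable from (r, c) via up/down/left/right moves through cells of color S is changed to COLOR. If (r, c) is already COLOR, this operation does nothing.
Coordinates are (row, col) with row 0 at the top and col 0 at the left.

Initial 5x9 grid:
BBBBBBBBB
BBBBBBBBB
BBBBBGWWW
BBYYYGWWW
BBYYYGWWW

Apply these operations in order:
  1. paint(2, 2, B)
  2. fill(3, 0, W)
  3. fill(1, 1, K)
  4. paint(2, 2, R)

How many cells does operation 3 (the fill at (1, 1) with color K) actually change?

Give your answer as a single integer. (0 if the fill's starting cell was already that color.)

After op 1 paint(2,2,B):
BBBBBBBBB
BBBBBBBBB
BBBBBGWWW
BBYYYGWWW
BBYYYGWWW
After op 2 fill(3,0,W) [27 cells changed]:
WWWWWWWWW
WWWWWWWWW
WWWWWGWWW
WWYYYGWWW
WWYYYGWWW
After op 3 fill(1,1,K) [36 cells changed]:
KKKKKKKKK
KKKKKKKKK
KKKKKGKKK
KKYYYGKKK
KKYYYGKKK

Answer: 36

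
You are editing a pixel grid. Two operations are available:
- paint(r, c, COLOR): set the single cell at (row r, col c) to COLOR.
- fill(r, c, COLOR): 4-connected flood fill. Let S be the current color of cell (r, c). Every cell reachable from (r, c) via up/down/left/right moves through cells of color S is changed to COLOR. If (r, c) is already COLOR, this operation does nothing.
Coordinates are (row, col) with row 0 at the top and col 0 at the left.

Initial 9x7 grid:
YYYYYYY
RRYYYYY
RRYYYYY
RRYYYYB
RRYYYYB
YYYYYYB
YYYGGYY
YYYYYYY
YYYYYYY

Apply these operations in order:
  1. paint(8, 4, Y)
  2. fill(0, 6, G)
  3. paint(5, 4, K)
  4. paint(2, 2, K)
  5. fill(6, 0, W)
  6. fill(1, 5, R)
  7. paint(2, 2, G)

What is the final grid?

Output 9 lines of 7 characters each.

After op 1 paint(8,4,Y):
YYYYYYY
RRYYYYY
RRYYYYY
RRYYYYB
RRYYYYB
YYYYYYB
YYYGGYY
YYYYYYY
YYYYYYY
After op 2 fill(0,6,G) [50 cells changed]:
GGGGGGG
RRGGGGG
RRGGGGG
RRGGGGB
RRGGGGB
GGGGGGB
GGGGGGG
GGGGGGG
GGGGGGG
After op 3 paint(5,4,K):
GGGGGGG
RRGGGGG
RRGGGGG
RRGGGGB
RRGGGGB
GGGGKGB
GGGGGGG
GGGGGGG
GGGGGGG
After op 4 paint(2,2,K):
GGGGGGG
RRGGGGG
RRKGGGG
RRGGGGB
RRGGGGB
GGGGKGB
GGGGGGG
GGGGGGG
GGGGGGG
After op 5 fill(6,0,W) [50 cells changed]:
WWWWWWW
RRWWWWW
RRKWWWW
RRWWWWB
RRWWWWB
WWWWKWB
WWWWWWW
WWWWWWW
WWWWWWW
After op 6 fill(1,5,R) [50 cells changed]:
RRRRRRR
RRRRRRR
RRKRRRR
RRRRRRB
RRRRRRB
RRRRKRB
RRRRRRR
RRRRRRR
RRRRRRR
After op 7 paint(2,2,G):
RRRRRRR
RRRRRRR
RRGRRRR
RRRRRRB
RRRRRRB
RRRRKRB
RRRRRRR
RRRRRRR
RRRRRRR

Answer: RRRRRRR
RRRRRRR
RRGRRRR
RRRRRRB
RRRRRRB
RRRRKRB
RRRRRRR
RRRRRRR
RRRRRRR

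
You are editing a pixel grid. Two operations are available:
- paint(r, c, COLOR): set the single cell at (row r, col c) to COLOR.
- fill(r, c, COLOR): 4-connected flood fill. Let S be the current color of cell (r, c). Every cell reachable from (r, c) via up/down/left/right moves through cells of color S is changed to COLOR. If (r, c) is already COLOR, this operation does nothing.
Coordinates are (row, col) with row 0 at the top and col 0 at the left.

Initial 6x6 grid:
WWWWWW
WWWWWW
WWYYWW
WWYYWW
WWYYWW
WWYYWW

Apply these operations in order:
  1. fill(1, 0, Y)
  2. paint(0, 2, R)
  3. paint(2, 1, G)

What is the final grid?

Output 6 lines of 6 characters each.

Answer: YYRYYY
YYYYYY
YGYYYY
YYYYYY
YYYYYY
YYYYYY

Derivation:
After op 1 fill(1,0,Y) [28 cells changed]:
YYYYYY
YYYYYY
YYYYYY
YYYYYY
YYYYYY
YYYYYY
After op 2 paint(0,2,R):
YYRYYY
YYYYYY
YYYYYY
YYYYYY
YYYYYY
YYYYYY
After op 3 paint(2,1,G):
YYRYYY
YYYYYY
YGYYYY
YYYYYY
YYYYYY
YYYYYY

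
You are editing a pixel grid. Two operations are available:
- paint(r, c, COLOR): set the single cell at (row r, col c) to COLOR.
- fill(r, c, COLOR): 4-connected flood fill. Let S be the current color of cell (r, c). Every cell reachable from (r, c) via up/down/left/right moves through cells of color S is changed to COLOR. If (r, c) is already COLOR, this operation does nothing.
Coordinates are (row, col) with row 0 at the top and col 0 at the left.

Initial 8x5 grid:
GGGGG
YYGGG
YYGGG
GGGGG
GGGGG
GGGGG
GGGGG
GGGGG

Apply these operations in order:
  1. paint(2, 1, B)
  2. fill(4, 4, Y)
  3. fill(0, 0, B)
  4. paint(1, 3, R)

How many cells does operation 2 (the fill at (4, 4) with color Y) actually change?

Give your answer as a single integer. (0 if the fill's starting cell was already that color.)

Answer: 36

Derivation:
After op 1 paint(2,1,B):
GGGGG
YYGGG
YBGGG
GGGGG
GGGGG
GGGGG
GGGGG
GGGGG
After op 2 fill(4,4,Y) [36 cells changed]:
YYYYY
YYYYY
YBYYY
YYYYY
YYYYY
YYYYY
YYYYY
YYYYY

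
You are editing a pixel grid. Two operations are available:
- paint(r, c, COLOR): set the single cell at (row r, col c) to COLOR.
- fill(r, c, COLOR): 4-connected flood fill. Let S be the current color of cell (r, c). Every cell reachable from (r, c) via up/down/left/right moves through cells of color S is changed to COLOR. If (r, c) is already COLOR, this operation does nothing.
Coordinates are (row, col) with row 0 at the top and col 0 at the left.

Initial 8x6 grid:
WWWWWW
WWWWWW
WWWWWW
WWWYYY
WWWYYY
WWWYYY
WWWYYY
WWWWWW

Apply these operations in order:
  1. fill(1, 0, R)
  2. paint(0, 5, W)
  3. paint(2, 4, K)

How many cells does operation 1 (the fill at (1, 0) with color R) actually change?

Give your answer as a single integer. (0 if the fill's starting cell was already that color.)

Answer: 36

Derivation:
After op 1 fill(1,0,R) [36 cells changed]:
RRRRRR
RRRRRR
RRRRRR
RRRYYY
RRRYYY
RRRYYY
RRRYYY
RRRRRR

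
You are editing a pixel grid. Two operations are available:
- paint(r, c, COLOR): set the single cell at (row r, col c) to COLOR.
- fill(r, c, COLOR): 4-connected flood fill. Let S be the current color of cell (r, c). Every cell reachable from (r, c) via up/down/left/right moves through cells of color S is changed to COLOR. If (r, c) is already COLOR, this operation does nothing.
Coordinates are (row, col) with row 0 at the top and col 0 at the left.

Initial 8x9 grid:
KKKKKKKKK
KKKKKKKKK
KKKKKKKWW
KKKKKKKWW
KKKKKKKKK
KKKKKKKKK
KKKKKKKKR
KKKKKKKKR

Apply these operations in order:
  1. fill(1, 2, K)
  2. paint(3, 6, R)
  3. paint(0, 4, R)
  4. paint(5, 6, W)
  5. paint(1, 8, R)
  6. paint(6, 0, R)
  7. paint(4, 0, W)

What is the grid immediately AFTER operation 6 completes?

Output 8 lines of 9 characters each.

After op 1 fill(1,2,K) [0 cells changed]:
KKKKKKKKK
KKKKKKKKK
KKKKKKKWW
KKKKKKKWW
KKKKKKKKK
KKKKKKKKK
KKKKKKKKR
KKKKKKKKR
After op 2 paint(3,6,R):
KKKKKKKKK
KKKKKKKKK
KKKKKKKWW
KKKKKKRWW
KKKKKKKKK
KKKKKKKKK
KKKKKKKKR
KKKKKKKKR
After op 3 paint(0,4,R):
KKKKRKKKK
KKKKKKKKK
KKKKKKKWW
KKKKKKRWW
KKKKKKKKK
KKKKKKKKK
KKKKKKKKR
KKKKKKKKR
After op 4 paint(5,6,W):
KKKKRKKKK
KKKKKKKKK
KKKKKKKWW
KKKKKKRWW
KKKKKKKKK
KKKKKKWKK
KKKKKKKKR
KKKKKKKKR
After op 5 paint(1,8,R):
KKKKRKKKK
KKKKKKKKR
KKKKKKKWW
KKKKKKRWW
KKKKKKKKK
KKKKKKWKK
KKKKKKKKR
KKKKKKKKR
After op 6 paint(6,0,R):
KKKKRKKKK
KKKKKKKKR
KKKKKKKWW
KKKKKKRWW
KKKKKKKKK
KKKKKKWKK
RKKKKKKKR
KKKKKKKKR

Answer: KKKKRKKKK
KKKKKKKKR
KKKKKKKWW
KKKKKKRWW
KKKKKKKKK
KKKKKKWKK
RKKKKKKKR
KKKKKKKKR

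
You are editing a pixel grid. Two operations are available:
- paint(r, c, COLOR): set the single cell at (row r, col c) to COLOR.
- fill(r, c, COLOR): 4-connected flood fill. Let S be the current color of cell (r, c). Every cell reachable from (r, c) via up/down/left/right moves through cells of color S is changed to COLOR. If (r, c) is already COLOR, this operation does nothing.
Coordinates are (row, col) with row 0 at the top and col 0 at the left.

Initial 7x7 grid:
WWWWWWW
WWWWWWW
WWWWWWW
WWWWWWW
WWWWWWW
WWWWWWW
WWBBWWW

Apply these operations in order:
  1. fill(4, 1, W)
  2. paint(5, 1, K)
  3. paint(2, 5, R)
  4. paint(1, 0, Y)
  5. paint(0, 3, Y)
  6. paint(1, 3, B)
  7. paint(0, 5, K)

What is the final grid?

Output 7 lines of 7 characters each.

Answer: WWWYWKW
YWWBWWW
WWWWWRW
WWWWWWW
WWWWWWW
WKWWWWW
WWBBWWW

Derivation:
After op 1 fill(4,1,W) [0 cells changed]:
WWWWWWW
WWWWWWW
WWWWWWW
WWWWWWW
WWWWWWW
WWWWWWW
WWBBWWW
After op 2 paint(5,1,K):
WWWWWWW
WWWWWWW
WWWWWWW
WWWWWWW
WWWWWWW
WKWWWWW
WWBBWWW
After op 3 paint(2,5,R):
WWWWWWW
WWWWWWW
WWWWWRW
WWWWWWW
WWWWWWW
WKWWWWW
WWBBWWW
After op 4 paint(1,0,Y):
WWWWWWW
YWWWWWW
WWWWWRW
WWWWWWW
WWWWWWW
WKWWWWW
WWBBWWW
After op 5 paint(0,3,Y):
WWWYWWW
YWWWWWW
WWWWWRW
WWWWWWW
WWWWWWW
WKWWWWW
WWBBWWW
After op 6 paint(1,3,B):
WWWYWWW
YWWBWWW
WWWWWRW
WWWWWWW
WWWWWWW
WKWWWWW
WWBBWWW
After op 7 paint(0,5,K):
WWWYWKW
YWWBWWW
WWWWWRW
WWWWWWW
WWWWWWW
WKWWWWW
WWBBWWW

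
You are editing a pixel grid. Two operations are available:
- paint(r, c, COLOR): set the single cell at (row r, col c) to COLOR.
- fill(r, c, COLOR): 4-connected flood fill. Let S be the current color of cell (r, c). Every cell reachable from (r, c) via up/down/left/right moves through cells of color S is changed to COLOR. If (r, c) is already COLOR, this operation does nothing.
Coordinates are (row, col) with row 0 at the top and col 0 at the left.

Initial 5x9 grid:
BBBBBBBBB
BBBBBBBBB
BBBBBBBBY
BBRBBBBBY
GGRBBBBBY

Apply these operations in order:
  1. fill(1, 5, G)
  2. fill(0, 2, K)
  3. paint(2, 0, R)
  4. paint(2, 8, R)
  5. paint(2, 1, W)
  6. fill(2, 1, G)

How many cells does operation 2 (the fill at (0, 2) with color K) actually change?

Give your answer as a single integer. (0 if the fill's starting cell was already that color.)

After op 1 fill(1,5,G) [38 cells changed]:
GGGGGGGGG
GGGGGGGGG
GGGGGGGGY
GGRGGGGGY
GGRGGGGGY
After op 2 fill(0,2,K) [40 cells changed]:
KKKKKKKKK
KKKKKKKKK
KKKKKKKKY
KKRKKKKKY
KKRKKKKKY

Answer: 40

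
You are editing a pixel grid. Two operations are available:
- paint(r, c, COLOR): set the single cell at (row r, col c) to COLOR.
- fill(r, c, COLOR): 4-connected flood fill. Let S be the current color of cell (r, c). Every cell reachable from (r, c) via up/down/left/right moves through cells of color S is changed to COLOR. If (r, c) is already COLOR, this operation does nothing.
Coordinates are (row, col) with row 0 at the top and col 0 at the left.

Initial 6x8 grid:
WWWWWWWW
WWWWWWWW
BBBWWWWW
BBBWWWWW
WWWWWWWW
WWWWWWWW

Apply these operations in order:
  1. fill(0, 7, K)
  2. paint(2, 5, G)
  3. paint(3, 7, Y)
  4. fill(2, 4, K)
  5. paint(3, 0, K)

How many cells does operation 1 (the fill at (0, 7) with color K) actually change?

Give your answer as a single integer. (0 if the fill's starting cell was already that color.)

Answer: 42

Derivation:
After op 1 fill(0,7,K) [42 cells changed]:
KKKKKKKK
KKKKKKKK
BBBKKKKK
BBBKKKKK
KKKKKKKK
KKKKKKKK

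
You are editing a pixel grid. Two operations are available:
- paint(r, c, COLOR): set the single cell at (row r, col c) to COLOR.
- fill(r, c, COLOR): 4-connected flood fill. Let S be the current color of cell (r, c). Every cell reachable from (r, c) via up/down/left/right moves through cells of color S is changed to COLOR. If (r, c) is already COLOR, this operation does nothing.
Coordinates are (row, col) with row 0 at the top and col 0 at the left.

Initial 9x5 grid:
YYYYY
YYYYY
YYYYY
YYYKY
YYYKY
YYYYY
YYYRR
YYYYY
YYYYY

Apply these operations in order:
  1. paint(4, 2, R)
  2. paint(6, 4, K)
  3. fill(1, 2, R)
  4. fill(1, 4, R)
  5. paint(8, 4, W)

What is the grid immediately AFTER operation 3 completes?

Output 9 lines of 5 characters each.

Answer: RRRRR
RRRRR
RRRRR
RRRKR
RRRKR
RRRRR
RRRRK
RRRRR
RRRRR

Derivation:
After op 1 paint(4,2,R):
YYYYY
YYYYY
YYYYY
YYYKY
YYRKY
YYYYY
YYYRR
YYYYY
YYYYY
After op 2 paint(6,4,K):
YYYYY
YYYYY
YYYYY
YYYKY
YYRKY
YYYYY
YYYRK
YYYYY
YYYYY
After op 3 fill(1,2,R) [40 cells changed]:
RRRRR
RRRRR
RRRRR
RRRKR
RRRKR
RRRRR
RRRRK
RRRRR
RRRRR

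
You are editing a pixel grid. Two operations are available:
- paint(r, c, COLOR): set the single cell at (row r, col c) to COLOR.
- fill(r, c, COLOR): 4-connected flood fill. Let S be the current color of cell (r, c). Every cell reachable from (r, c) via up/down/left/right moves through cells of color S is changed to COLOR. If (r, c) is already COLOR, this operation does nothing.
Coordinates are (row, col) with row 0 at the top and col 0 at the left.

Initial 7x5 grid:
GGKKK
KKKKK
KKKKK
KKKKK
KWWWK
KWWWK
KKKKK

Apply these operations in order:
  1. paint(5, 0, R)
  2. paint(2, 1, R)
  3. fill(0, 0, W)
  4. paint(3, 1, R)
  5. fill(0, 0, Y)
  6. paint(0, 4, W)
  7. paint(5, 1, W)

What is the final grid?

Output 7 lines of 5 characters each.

Answer: YYKKW
KKKKK
KRKKK
KRKKK
KWWWK
RWWWK
KKKKK

Derivation:
After op 1 paint(5,0,R):
GGKKK
KKKKK
KKKKK
KKKKK
KWWWK
RWWWK
KKKKK
After op 2 paint(2,1,R):
GGKKK
KKKKK
KRKKK
KKKKK
KWWWK
RWWWK
KKKKK
After op 3 fill(0,0,W) [2 cells changed]:
WWKKK
KKKKK
KRKKK
KKKKK
KWWWK
RWWWK
KKKKK
After op 4 paint(3,1,R):
WWKKK
KKKKK
KRKKK
KRKKK
KWWWK
RWWWK
KKKKK
After op 5 fill(0,0,Y) [2 cells changed]:
YYKKK
KKKKK
KRKKK
KRKKK
KWWWK
RWWWK
KKKKK
After op 6 paint(0,4,W):
YYKKW
KKKKK
KRKKK
KRKKK
KWWWK
RWWWK
KKKKK
After op 7 paint(5,1,W):
YYKKW
KKKKK
KRKKK
KRKKK
KWWWK
RWWWK
KKKKK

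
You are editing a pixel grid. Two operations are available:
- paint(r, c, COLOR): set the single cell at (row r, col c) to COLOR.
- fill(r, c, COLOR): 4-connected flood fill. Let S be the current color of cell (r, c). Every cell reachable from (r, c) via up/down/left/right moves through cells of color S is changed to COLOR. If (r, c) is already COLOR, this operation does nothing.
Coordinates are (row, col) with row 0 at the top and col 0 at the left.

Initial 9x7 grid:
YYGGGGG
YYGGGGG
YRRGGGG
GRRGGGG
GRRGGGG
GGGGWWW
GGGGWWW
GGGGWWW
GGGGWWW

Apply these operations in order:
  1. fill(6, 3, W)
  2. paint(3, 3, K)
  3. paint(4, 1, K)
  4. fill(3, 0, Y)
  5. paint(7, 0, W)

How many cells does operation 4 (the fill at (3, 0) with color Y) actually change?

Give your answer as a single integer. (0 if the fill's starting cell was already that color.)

Answer: 51

Derivation:
After op 1 fill(6,3,W) [40 cells changed]:
YYWWWWW
YYWWWWW
YRRWWWW
WRRWWWW
WRRWWWW
WWWWWWW
WWWWWWW
WWWWWWW
WWWWWWW
After op 2 paint(3,3,K):
YYWWWWW
YYWWWWW
YRRWWWW
WRRKWWW
WRRWWWW
WWWWWWW
WWWWWWW
WWWWWWW
WWWWWWW
After op 3 paint(4,1,K):
YYWWWWW
YYWWWWW
YRRWWWW
WRRKWWW
WKRWWWW
WWWWWWW
WWWWWWW
WWWWWWW
WWWWWWW
After op 4 fill(3,0,Y) [51 cells changed]:
YYYYYYY
YYYYYYY
YRRYYYY
YRRKYYY
YKRYYYY
YYYYYYY
YYYYYYY
YYYYYYY
YYYYYYY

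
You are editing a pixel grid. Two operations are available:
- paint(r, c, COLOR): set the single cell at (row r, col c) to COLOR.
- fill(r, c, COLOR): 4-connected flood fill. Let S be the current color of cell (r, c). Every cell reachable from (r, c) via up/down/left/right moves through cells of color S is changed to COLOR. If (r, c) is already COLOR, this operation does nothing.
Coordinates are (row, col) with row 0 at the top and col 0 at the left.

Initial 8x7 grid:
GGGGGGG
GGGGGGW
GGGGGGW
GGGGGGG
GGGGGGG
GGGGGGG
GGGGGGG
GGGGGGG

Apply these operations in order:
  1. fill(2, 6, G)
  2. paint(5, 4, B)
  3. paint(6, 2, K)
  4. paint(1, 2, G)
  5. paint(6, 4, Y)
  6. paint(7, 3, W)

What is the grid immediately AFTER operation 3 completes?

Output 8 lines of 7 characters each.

After op 1 fill(2,6,G) [2 cells changed]:
GGGGGGG
GGGGGGG
GGGGGGG
GGGGGGG
GGGGGGG
GGGGGGG
GGGGGGG
GGGGGGG
After op 2 paint(5,4,B):
GGGGGGG
GGGGGGG
GGGGGGG
GGGGGGG
GGGGGGG
GGGGBGG
GGGGGGG
GGGGGGG
After op 3 paint(6,2,K):
GGGGGGG
GGGGGGG
GGGGGGG
GGGGGGG
GGGGGGG
GGGGBGG
GGKGGGG
GGGGGGG

Answer: GGGGGGG
GGGGGGG
GGGGGGG
GGGGGGG
GGGGGGG
GGGGBGG
GGKGGGG
GGGGGGG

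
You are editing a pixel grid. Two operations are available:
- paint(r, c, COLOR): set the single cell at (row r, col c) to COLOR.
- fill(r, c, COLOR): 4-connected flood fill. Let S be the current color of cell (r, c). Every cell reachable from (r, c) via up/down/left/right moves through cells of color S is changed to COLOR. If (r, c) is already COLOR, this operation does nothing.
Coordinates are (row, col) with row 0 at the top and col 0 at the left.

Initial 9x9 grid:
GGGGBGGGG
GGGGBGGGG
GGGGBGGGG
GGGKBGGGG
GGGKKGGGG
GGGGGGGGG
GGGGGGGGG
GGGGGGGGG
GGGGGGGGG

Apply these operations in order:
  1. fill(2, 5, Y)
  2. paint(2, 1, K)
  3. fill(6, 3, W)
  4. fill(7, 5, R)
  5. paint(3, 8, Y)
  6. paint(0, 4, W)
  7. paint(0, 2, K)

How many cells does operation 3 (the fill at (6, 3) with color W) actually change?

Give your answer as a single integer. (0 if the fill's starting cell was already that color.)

Answer: 73

Derivation:
After op 1 fill(2,5,Y) [74 cells changed]:
YYYYBYYYY
YYYYBYYYY
YYYYBYYYY
YYYKBYYYY
YYYKKYYYY
YYYYYYYYY
YYYYYYYYY
YYYYYYYYY
YYYYYYYYY
After op 2 paint(2,1,K):
YYYYBYYYY
YYYYBYYYY
YKYYBYYYY
YYYKBYYYY
YYYKKYYYY
YYYYYYYYY
YYYYYYYYY
YYYYYYYYY
YYYYYYYYY
After op 3 fill(6,3,W) [73 cells changed]:
WWWWBWWWW
WWWWBWWWW
WKWWBWWWW
WWWKBWWWW
WWWKKWWWW
WWWWWWWWW
WWWWWWWWW
WWWWWWWWW
WWWWWWWWW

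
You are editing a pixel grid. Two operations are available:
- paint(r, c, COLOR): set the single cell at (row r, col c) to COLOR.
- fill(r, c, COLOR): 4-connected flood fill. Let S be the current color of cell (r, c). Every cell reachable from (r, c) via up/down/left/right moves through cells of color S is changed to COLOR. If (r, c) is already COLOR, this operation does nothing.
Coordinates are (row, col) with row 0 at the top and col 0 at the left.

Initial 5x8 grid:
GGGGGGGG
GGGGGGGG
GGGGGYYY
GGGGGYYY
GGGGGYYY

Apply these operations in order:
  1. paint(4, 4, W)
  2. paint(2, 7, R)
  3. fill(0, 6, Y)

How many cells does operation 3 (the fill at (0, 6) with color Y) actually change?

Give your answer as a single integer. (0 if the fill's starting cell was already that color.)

After op 1 paint(4,4,W):
GGGGGGGG
GGGGGGGG
GGGGGYYY
GGGGGYYY
GGGGWYYY
After op 2 paint(2,7,R):
GGGGGGGG
GGGGGGGG
GGGGGYYR
GGGGGYYY
GGGGWYYY
After op 3 fill(0,6,Y) [30 cells changed]:
YYYYYYYY
YYYYYYYY
YYYYYYYR
YYYYYYYY
YYYYWYYY

Answer: 30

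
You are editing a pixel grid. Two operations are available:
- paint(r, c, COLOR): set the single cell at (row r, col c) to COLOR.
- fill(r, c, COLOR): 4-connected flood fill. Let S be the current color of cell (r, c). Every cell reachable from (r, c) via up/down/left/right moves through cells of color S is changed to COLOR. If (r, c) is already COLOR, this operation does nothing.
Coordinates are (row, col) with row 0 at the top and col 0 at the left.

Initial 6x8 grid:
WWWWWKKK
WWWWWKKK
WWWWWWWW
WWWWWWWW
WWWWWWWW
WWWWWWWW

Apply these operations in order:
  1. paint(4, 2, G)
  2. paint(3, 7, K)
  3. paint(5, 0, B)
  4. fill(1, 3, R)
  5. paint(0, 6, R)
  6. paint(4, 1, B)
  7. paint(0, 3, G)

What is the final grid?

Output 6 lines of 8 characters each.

After op 1 paint(4,2,G):
WWWWWKKK
WWWWWKKK
WWWWWWWW
WWWWWWWW
WWGWWWWW
WWWWWWWW
After op 2 paint(3,7,K):
WWWWWKKK
WWWWWKKK
WWWWWWWW
WWWWWWWK
WWGWWWWW
WWWWWWWW
After op 3 paint(5,0,B):
WWWWWKKK
WWWWWKKK
WWWWWWWW
WWWWWWWK
WWGWWWWW
BWWWWWWW
After op 4 fill(1,3,R) [39 cells changed]:
RRRRRKKK
RRRRRKKK
RRRRRRRR
RRRRRRRK
RRGRRRRR
BRRRRRRR
After op 5 paint(0,6,R):
RRRRRKRK
RRRRRKKK
RRRRRRRR
RRRRRRRK
RRGRRRRR
BRRRRRRR
After op 6 paint(4,1,B):
RRRRRKRK
RRRRRKKK
RRRRRRRR
RRRRRRRK
RBGRRRRR
BRRRRRRR
After op 7 paint(0,3,G):
RRRGRKRK
RRRRRKKK
RRRRRRRR
RRRRRRRK
RBGRRRRR
BRRRRRRR

Answer: RRRGRKRK
RRRRRKKK
RRRRRRRR
RRRRRRRK
RBGRRRRR
BRRRRRRR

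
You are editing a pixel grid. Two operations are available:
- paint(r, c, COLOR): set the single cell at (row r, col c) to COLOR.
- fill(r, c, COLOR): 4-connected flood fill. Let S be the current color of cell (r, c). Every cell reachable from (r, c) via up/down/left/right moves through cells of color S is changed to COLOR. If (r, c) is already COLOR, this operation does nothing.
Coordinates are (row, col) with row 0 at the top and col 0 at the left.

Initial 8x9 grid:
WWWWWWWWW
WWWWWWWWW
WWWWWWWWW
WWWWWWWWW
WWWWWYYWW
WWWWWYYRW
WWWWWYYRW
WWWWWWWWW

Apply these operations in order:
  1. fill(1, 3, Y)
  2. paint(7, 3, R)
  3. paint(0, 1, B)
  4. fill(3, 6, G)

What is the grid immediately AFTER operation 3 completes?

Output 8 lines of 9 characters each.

Answer: YBYYYYYYY
YYYYYYYYY
YYYYYYYYY
YYYYYYYYY
YYYYYYYYY
YYYYYYYRY
YYYYYYYRY
YYYRYYYYY

Derivation:
After op 1 fill(1,3,Y) [64 cells changed]:
YYYYYYYYY
YYYYYYYYY
YYYYYYYYY
YYYYYYYYY
YYYYYYYYY
YYYYYYYRY
YYYYYYYRY
YYYYYYYYY
After op 2 paint(7,3,R):
YYYYYYYYY
YYYYYYYYY
YYYYYYYYY
YYYYYYYYY
YYYYYYYYY
YYYYYYYRY
YYYYYYYRY
YYYRYYYYY
After op 3 paint(0,1,B):
YBYYYYYYY
YYYYYYYYY
YYYYYYYYY
YYYYYYYYY
YYYYYYYYY
YYYYYYYRY
YYYYYYYRY
YYYRYYYYY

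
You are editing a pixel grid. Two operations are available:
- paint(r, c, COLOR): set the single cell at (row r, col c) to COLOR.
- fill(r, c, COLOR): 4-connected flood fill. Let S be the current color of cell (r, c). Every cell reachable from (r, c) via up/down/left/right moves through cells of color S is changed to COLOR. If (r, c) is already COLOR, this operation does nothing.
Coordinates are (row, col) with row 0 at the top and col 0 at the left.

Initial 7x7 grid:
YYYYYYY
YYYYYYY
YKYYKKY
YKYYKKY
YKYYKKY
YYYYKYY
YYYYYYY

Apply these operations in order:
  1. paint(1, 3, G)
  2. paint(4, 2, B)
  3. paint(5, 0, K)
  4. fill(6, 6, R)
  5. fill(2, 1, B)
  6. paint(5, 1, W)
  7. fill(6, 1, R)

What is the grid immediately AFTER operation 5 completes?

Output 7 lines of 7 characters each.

After op 1 paint(1,3,G):
YYYYYYY
YYYGYYY
YKYYKKY
YKYYKKY
YKYYKKY
YYYYKYY
YYYYYYY
After op 2 paint(4,2,B):
YYYYYYY
YYYGYYY
YKYYKKY
YKYYKKY
YKBYKKY
YYYYKYY
YYYYYYY
After op 3 paint(5,0,K):
YYYYYYY
YYYGYYY
YKYYKKY
YKYYKKY
YKBYKKY
KYYYKYY
YYYYYYY
After op 4 fill(6,6,R) [36 cells changed]:
RRRRRRR
RRRGRRR
RKRRKKR
RKRRKKR
RKBRKKR
KRRRKRR
RRRRRRR
After op 5 fill(2,1,B) [3 cells changed]:
RRRRRRR
RRRGRRR
RBRRKKR
RBRRKKR
RBBRKKR
KRRRKRR
RRRRRRR

Answer: RRRRRRR
RRRGRRR
RBRRKKR
RBRRKKR
RBBRKKR
KRRRKRR
RRRRRRR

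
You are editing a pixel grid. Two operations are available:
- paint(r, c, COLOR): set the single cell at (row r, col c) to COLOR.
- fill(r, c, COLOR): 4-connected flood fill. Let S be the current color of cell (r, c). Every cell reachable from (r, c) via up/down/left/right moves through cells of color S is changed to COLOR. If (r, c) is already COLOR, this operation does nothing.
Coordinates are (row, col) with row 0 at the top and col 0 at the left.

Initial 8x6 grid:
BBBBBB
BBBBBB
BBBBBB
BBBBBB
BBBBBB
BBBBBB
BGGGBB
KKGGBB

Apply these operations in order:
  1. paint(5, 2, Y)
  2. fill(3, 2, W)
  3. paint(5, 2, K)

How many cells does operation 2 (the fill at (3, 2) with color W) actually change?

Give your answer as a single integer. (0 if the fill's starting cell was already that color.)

Answer: 40

Derivation:
After op 1 paint(5,2,Y):
BBBBBB
BBBBBB
BBBBBB
BBBBBB
BBBBBB
BBYBBB
BGGGBB
KKGGBB
After op 2 fill(3,2,W) [40 cells changed]:
WWWWWW
WWWWWW
WWWWWW
WWWWWW
WWWWWW
WWYWWW
WGGGWW
KKGGWW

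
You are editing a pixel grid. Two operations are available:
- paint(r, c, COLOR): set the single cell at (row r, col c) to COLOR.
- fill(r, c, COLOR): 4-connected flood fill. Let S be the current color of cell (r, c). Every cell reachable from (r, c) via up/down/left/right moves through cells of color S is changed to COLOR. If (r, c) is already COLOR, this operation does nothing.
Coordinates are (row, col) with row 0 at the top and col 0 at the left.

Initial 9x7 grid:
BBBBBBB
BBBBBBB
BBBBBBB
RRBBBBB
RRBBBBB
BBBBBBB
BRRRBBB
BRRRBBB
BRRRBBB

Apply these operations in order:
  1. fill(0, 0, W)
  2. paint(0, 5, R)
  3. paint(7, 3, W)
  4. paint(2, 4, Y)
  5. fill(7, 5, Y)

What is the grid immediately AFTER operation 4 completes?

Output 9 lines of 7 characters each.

After op 1 fill(0,0,W) [50 cells changed]:
WWWWWWW
WWWWWWW
WWWWWWW
RRWWWWW
RRWWWWW
WWWWWWW
WRRRWWW
WRRRWWW
WRRRWWW
After op 2 paint(0,5,R):
WWWWWRW
WWWWWWW
WWWWWWW
RRWWWWW
RRWWWWW
WWWWWWW
WRRRWWW
WRRRWWW
WRRRWWW
After op 3 paint(7,3,W):
WWWWWRW
WWWWWWW
WWWWWWW
RRWWWWW
RRWWWWW
WWWWWWW
WRRRWWW
WRRWWWW
WRRRWWW
After op 4 paint(2,4,Y):
WWWWWRW
WWWWWWW
WWWWYWW
RRWWWWW
RRWWWWW
WWWWWWW
WRRRWWW
WRRWWWW
WRRRWWW

Answer: WWWWWRW
WWWWWWW
WWWWYWW
RRWWWWW
RRWWWWW
WWWWWWW
WRRRWWW
WRRWWWW
WRRRWWW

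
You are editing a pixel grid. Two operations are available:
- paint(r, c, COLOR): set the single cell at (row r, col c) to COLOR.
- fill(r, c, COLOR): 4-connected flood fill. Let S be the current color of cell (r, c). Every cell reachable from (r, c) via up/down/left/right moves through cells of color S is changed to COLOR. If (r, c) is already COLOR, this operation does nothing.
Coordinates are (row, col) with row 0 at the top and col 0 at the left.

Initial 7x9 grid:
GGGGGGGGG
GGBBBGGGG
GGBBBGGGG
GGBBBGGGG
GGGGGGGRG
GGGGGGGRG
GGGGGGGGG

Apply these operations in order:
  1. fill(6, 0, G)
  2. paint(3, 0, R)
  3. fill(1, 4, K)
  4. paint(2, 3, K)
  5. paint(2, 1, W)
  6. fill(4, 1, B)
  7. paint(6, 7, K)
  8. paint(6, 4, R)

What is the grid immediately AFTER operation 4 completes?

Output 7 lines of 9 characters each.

Answer: GGGGGGGGG
GGKKKGGGG
GGKKKGGGG
RGKKKGGGG
GGGGGGGRG
GGGGGGGRG
GGGGGGGGG

Derivation:
After op 1 fill(6,0,G) [0 cells changed]:
GGGGGGGGG
GGBBBGGGG
GGBBBGGGG
GGBBBGGGG
GGGGGGGRG
GGGGGGGRG
GGGGGGGGG
After op 2 paint(3,0,R):
GGGGGGGGG
GGBBBGGGG
GGBBBGGGG
RGBBBGGGG
GGGGGGGRG
GGGGGGGRG
GGGGGGGGG
After op 3 fill(1,4,K) [9 cells changed]:
GGGGGGGGG
GGKKKGGGG
GGKKKGGGG
RGKKKGGGG
GGGGGGGRG
GGGGGGGRG
GGGGGGGGG
After op 4 paint(2,3,K):
GGGGGGGGG
GGKKKGGGG
GGKKKGGGG
RGKKKGGGG
GGGGGGGRG
GGGGGGGRG
GGGGGGGGG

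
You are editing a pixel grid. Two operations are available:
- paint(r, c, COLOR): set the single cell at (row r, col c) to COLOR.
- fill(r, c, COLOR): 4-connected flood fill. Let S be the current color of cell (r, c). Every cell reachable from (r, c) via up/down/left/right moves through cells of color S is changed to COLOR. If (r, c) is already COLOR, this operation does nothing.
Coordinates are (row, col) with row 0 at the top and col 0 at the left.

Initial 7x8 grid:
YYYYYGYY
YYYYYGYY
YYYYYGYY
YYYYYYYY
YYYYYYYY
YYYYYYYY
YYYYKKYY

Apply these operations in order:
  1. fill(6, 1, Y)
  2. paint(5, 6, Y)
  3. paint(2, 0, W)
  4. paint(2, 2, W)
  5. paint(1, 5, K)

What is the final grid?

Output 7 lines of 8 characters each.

After op 1 fill(6,1,Y) [0 cells changed]:
YYYYYGYY
YYYYYGYY
YYYYYGYY
YYYYYYYY
YYYYYYYY
YYYYYYYY
YYYYKKYY
After op 2 paint(5,6,Y):
YYYYYGYY
YYYYYGYY
YYYYYGYY
YYYYYYYY
YYYYYYYY
YYYYYYYY
YYYYKKYY
After op 3 paint(2,0,W):
YYYYYGYY
YYYYYGYY
WYYYYGYY
YYYYYYYY
YYYYYYYY
YYYYYYYY
YYYYKKYY
After op 4 paint(2,2,W):
YYYYYGYY
YYYYYGYY
WYWYYGYY
YYYYYYYY
YYYYYYYY
YYYYYYYY
YYYYKKYY
After op 5 paint(1,5,K):
YYYYYGYY
YYYYYKYY
WYWYYGYY
YYYYYYYY
YYYYYYYY
YYYYYYYY
YYYYKKYY

Answer: YYYYYGYY
YYYYYKYY
WYWYYGYY
YYYYYYYY
YYYYYYYY
YYYYYYYY
YYYYKKYY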